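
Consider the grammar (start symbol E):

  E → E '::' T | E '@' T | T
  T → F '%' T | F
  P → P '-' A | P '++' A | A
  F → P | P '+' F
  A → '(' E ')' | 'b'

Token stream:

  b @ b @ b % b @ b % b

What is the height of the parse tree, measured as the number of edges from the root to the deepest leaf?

[E [E [E [E [T [F [P [A b]]]]] @ [T [F [P [A b]]]]] @ [T [F [P [A b]]] % [T [F [P [A b]]]]]] @ [T [F [P [A b]]] % [T [F [P [A b]]]]]]

8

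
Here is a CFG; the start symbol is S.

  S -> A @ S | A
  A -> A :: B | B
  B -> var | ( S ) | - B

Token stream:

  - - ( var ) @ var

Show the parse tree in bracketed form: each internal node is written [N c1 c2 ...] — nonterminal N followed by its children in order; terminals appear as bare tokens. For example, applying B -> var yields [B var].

[S [A [B - [B - [B ( [S [A [B var]]] )]]]] @ [S [A [B var]]]]

S
A @ S
B @ S
- B @ S
- - B @ S
- - ( S ) @ S
- - ( A ) @ S
- - ( B ) @ S
- - ( var ) @ S
- - ( var ) @ A
- - ( var ) @ B
- - ( var ) @ var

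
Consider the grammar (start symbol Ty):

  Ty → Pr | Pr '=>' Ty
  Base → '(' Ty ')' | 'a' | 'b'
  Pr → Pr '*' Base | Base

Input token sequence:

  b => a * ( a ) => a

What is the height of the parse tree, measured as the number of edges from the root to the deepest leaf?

[Ty [Pr [Base b]] => [Ty [Pr [Pr [Base a]] * [Base ( [Ty [Pr [Base a]]] )]] => [Ty [Pr [Base a]]]]]

7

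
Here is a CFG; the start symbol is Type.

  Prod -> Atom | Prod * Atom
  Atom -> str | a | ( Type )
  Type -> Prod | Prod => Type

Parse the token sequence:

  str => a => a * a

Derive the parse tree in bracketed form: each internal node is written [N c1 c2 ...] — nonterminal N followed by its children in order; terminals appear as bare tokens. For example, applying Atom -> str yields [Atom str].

Type
Prod => Type
Atom => Type
str => Type
str => Prod => Type
str => Atom => Type
str => a => Type
str => a => Prod
str => a => Prod * Atom
str => a => Atom * Atom
str => a => a * Atom
str => a => a * a

[Type [Prod [Atom str]] => [Type [Prod [Atom a]] => [Type [Prod [Prod [Atom a]] * [Atom a]]]]]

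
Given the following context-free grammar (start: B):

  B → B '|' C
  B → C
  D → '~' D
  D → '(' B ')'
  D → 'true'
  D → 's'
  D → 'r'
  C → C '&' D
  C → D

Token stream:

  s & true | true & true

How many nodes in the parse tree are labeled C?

4

[B [B [C [C [D s]] & [D true]]] | [C [C [D true]] & [D true]]]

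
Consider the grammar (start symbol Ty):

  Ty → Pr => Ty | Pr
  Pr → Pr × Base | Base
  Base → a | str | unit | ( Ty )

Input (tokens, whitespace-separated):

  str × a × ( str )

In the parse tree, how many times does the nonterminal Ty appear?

2

[Ty [Pr [Pr [Pr [Base str]] × [Base a]] × [Base ( [Ty [Pr [Base str]]] )]]]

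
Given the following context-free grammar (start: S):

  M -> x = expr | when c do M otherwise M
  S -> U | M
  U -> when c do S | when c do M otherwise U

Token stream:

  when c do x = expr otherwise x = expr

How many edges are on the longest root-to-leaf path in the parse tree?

3

[S [M when c do [M x = expr] otherwise [M x = expr]]]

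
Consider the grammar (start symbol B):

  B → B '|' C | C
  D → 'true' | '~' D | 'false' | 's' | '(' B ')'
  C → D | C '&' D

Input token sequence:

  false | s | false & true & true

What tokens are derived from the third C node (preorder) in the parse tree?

[B [B [B [C [D false]]] | [C [D s]]] | [C [C [C [D false]] & [D true]] & [D true]]]

false & true & true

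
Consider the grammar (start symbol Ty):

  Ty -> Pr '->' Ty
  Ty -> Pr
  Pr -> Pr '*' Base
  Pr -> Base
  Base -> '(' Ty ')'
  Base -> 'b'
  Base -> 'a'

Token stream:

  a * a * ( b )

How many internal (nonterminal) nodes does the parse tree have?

[Ty [Pr [Pr [Pr [Base a]] * [Base a]] * [Base ( [Ty [Pr [Base b]]] )]]]

10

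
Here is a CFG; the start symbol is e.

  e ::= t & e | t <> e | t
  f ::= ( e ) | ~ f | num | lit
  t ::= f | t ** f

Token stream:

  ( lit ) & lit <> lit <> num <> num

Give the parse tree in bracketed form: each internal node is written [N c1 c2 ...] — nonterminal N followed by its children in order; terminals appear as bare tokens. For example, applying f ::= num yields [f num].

[e [t [f ( [e [t [f lit]]] )]] & [e [t [f lit]] <> [e [t [f lit]] <> [e [t [f num]] <> [e [t [f num]]]]]]]

e
t & e
f & e
( e ) & e
( t ) & e
( f ) & e
( lit ) & e
( lit ) & t <> e
( lit ) & f <> e
( lit ) & lit <> e
( lit ) & lit <> t <> e
( lit ) & lit <> f <> e
( lit ) & lit <> lit <> e
( lit ) & lit <> lit <> t <> e
( lit ) & lit <> lit <> f <> e
( lit ) & lit <> lit <> num <> e
( lit ) & lit <> lit <> num <> t
( lit ) & lit <> lit <> num <> f
( lit ) & lit <> lit <> num <> num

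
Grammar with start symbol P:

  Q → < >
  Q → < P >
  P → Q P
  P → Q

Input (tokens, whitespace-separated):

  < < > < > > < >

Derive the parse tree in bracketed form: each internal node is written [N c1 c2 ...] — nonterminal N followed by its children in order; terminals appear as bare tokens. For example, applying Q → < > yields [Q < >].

[P [Q < [P [Q < >] [P [Q < >]]] >] [P [Q < >]]]

P
Q P
< P > P
< Q P > P
< < > P > P
< < > Q > P
< < > < > > P
< < > < > > Q
< < > < > > < >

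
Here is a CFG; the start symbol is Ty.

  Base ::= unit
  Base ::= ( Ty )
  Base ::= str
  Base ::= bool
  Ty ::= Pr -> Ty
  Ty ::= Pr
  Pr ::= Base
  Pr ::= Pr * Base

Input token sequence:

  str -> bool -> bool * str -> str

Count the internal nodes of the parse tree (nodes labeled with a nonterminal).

[Ty [Pr [Base str]] -> [Ty [Pr [Base bool]] -> [Ty [Pr [Pr [Base bool]] * [Base str]] -> [Ty [Pr [Base str]]]]]]

14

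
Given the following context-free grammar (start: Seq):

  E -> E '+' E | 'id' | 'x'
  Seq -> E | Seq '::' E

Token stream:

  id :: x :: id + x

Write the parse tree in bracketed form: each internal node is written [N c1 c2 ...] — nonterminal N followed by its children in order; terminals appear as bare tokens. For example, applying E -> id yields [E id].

Seq
Seq :: E
Seq :: E :: E
E :: E :: E
id :: E :: E
id :: x :: E
id :: x :: E + E
id :: x :: id + E
id :: x :: id + x

[Seq [Seq [Seq [E id]] :: [E x]] :: [E [E id] + [E x]]]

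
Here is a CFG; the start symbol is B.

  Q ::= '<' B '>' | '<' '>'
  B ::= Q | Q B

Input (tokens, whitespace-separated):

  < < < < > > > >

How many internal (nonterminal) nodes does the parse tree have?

8

[B [Q < [B [Q < [B [Q < [B [Q < >]] >]] >]] >]]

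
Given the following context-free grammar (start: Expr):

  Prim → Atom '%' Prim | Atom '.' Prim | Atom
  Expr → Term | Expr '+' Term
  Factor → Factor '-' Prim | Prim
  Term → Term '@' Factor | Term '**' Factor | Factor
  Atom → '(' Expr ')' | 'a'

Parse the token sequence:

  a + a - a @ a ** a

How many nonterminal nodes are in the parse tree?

[Expr [Expr [Term [Factor [Prim [Atom a]]]]] + [Term [Term [Term [Factor [Factor [Prim [Atom a]]] - [Prim [Atom a]]]] @ [Factor [Prim [Atom a]]]] ** [Factor [Prim [Atom a]]]]]

21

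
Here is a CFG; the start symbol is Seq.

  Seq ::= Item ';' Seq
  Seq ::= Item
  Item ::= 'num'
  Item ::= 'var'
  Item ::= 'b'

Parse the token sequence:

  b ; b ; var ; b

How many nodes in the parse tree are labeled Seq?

[Seq [Item b] ; [Seq [Item b] ; [Seq [Item var] ; [Seq [Item b]]]]]

4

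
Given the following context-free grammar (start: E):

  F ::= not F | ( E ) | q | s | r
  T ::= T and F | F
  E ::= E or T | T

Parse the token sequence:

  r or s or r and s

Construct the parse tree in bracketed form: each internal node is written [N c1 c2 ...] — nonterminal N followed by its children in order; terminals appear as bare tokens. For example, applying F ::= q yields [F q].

[E [E [E [T [F r]]] or [T [F s]]] or [T [T [F r]] and [F s]]]

E
E or T
E or T or T
T or T or T
F or T or T
r or T or T
r or F or T
r or s or T
r or s or T and F
r or s or F and F
r or s or r and F
r or s or r and s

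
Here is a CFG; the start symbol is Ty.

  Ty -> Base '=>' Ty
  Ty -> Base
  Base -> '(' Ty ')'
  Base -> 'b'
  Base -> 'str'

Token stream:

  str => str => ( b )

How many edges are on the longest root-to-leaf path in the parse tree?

[Ty [Base str] => [Ty [Base str] => [Ty [Base ( [Ty [Base b]] )]]]]

6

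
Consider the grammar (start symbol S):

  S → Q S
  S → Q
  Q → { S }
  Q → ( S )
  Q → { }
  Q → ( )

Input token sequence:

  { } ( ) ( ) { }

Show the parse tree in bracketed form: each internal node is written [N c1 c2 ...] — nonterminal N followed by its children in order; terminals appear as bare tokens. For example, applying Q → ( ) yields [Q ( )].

[S [Q { }] [S [Q ( )] [S [Q ( )] [S [Q { }]]]]]

S
Q S
{ } S
{ } Q S
{ } ( ) S
{ } ( ) Q S
{ } ( ) ( ) S
{ } ( ) ( ) Q
{ } ( ) ( ) { }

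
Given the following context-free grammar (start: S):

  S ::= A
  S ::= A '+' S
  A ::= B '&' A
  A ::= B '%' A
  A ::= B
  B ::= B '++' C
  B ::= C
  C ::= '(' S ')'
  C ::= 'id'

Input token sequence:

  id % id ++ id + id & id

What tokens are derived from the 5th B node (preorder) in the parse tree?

id

[S [A [B [C id]] % [A [B [B [C id]] ++ [C id]]]] + [S [A [B [C id]] & [A [B [C id]]]]]]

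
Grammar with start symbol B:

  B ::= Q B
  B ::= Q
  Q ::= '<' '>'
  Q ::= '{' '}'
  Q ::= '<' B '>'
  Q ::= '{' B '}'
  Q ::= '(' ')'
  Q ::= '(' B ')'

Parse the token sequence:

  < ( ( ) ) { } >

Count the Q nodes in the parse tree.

[B [Q < [B [Q ( [B [Q ( )]] )] [B [Q { }]]] >]]

4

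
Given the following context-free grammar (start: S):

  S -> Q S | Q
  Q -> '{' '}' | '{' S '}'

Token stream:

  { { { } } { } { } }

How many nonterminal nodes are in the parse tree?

10

[S [Q { [S [Q { [S [Q { }]] }] [S [Q { }] [S [Q { }]]]] }]]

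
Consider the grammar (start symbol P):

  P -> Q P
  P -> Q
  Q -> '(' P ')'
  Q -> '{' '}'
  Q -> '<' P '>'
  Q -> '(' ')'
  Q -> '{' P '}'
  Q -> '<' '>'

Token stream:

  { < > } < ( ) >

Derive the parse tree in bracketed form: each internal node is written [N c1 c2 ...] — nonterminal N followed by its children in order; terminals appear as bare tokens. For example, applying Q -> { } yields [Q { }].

P
Q P
{ P } P
{ Q } P
{ < > } P
{ < > } Q
{ < > } < P >
{ < > } < Q >
{ < > } < ( ) >

[P [Q { [P [Q < >]] }] [P [Q < [P [Q ( )]] >]]]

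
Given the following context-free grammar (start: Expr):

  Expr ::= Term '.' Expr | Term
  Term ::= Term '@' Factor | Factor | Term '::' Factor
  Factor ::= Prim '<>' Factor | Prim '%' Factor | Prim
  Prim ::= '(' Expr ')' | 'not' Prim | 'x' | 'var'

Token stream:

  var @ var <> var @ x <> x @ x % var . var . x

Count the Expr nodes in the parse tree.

3

[Expr [Term [Term [Term [Term [Factor [Prim var]]] @ [Factor [Prim var] <> [Factor [Prim var]]]] @ [Factor [Prim x] <> [Factor [Prim x]]]] @ [Factor [Prim x] % [Factor [Prim var]]]] . [Expr [Term [Factor [Prim var]]] . [Expr [Term [Factor [Prim x]]]]]]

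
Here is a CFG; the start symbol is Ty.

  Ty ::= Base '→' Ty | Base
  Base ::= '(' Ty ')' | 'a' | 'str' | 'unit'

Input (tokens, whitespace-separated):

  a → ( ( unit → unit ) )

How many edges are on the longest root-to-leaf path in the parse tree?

[Ty [Base a] → [Ty [Base ( [Ty [Base ( [Ty [Base unit] → [Ty [Base unit]]] )]] )]]]

8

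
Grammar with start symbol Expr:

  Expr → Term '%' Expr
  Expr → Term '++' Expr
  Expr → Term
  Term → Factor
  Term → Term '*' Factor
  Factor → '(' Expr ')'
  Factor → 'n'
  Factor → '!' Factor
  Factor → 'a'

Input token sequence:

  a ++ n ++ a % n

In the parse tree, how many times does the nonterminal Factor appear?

[Expr [Term [Factor a]] ++ [Expr [Term [Factor n]] ++ [Expr [Term [Factor a]] % [Expr [Term [Factor n]]]]]]

4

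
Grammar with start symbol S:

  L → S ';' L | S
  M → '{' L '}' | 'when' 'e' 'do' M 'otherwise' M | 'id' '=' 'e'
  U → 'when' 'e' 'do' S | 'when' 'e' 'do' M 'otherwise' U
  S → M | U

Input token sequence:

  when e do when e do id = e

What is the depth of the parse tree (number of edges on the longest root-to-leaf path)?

[S [U when e do [S [U when e do [S [M id = e]]]]]]

6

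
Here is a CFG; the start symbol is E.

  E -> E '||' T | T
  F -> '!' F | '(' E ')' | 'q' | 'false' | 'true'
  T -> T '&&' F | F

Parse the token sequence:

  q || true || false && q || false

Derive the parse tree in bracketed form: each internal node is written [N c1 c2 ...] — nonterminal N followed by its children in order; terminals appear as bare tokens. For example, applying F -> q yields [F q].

E
E || T
E || T || T
E || T || T || T
T || T || T || T
F || T || T || T
q || T || T || T
q || F || T || T
q || true || T || T
q || true || T && F || T
q || true || F && F || T
q || true || false && F || T
q || true || false && q || T
q || true || false && q || F
q || true || false && q || false

[E [E [E [E [T [F q]]] || [T [F true]]] || [T [T [F false]] && [F q]]] || [T [F false]]]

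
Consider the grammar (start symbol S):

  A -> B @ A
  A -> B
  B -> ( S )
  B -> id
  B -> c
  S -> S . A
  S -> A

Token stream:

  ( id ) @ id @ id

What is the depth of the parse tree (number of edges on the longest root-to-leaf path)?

6

[S [A [B ( [S [A [B id]]] )] @ [A [B id] @ [A [B id]]]]]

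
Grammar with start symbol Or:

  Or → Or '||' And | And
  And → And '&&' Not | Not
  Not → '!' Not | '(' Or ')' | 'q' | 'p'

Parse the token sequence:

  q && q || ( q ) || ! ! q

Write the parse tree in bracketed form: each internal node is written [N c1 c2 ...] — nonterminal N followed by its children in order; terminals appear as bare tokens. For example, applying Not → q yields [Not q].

[Or [Or [Or [And [And [Not q]] && [Not q]]] || [And [Not ( [Or [And [Not q]]] )]]] || [And [Not ! [Not ! [Not q]]]]]

Or
Or || And
Or || And || And
And || And || And
And && Not || And || And
Not && Not || And || And
q && Not || And || And
q && q || And || And
q && q || Not || And
q && q || ( Or ) || And
q && q || ( And ) || And
q && q || ( Not ) || And
q && q || ( q ) || And
q && q || ( q ) || Not
q && q || ( q ) || ! Not
q && q || ( q ) || ! ! Not
q && q || ( q ) || ! ! q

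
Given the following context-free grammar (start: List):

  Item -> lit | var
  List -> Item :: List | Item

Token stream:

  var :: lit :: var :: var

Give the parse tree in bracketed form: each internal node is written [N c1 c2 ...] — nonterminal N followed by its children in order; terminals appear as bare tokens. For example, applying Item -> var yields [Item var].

[List [Item var] :: [List [Item lit] :: [List [Item var] :: [List [Item var]]]]]

List
Item :: List
var :: List
var :: Item :: List
var :: lit :: List
var :: lit :: Item :: List
var :: lit :: var :: List
var :: lit :: var :: Item
var :: lit :: var :: var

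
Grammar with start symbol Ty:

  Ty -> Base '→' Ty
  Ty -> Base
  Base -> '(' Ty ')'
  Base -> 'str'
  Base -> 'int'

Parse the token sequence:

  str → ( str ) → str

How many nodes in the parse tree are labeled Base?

4

[Ty [Base str] → [Ty [Base ( [Ty [Base str]] )] → [Ty [Base str]]]]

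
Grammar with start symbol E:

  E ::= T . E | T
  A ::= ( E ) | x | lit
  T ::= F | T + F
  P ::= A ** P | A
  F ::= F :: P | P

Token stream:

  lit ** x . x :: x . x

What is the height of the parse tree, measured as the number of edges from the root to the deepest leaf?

[E [T [F [P [A lit] ** [P [A x]]]]] . [E [T [F [F [P [A x]]] :: [P [A x]]]] . [E [T [F [P [A x]]]]]]]

7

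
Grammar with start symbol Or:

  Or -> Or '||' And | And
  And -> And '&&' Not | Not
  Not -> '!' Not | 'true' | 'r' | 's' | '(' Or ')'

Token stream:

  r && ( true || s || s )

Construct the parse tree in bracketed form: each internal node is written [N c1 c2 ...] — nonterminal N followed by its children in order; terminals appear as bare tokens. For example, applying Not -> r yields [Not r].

[Or [And [And [Not r]] && [Not ( [Or [Or [Or [And [Not true]]] || [And [Not s]]] || [And [Not s]]] )]]]

Or
And
And && Not
Not && Not
r && Not
r && ( Or )
r && ( Or || And )
r && ( Or || And || And )
r && ( And || And || And )
r && ( Not || And || And )
r && ( true || And || And )
r && ( true || Not || And )
r && ( true || s || And )
r && ( true || s || Not )
r && ( true || s || s )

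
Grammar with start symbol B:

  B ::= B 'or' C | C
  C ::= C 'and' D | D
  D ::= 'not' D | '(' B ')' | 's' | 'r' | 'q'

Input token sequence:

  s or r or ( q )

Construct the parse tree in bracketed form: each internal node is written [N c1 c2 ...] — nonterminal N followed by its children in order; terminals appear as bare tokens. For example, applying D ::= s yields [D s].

[B [B [B [C [D s]]] or [C [D r]]] or [C [D ( [B [C [D q]]] )]]]

B
B or C
B or C or C
C or C or C
D or C or C
s or C or C
s or D or C
s or r or C
s or r or D
s or r or ( B )
s or r or ( C )
s or r or ( D )
s or r or ( q )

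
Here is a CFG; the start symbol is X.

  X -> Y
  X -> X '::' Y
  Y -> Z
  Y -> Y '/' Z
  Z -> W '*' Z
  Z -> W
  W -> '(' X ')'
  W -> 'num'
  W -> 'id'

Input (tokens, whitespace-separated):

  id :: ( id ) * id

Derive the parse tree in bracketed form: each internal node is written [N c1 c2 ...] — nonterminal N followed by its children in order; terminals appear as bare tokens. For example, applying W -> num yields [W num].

X
X :: Y
Y :: Y
Z :: Y
W :: Y
id :: Y
id :: Z
id :: W * Z
id :: ( X ) * Z
id :: ( Y ) * Z
id :: ( Z ) * Z
id :: ( W ) * Z
id :: ( id ) * Z
id :: ( id ) * W
id :: ( id ) * id

[X [X [Y [Z [W id]]]] :: [Y [Z [W ( [X [Y [Z [W id]]]] )] * [Z [W id]]]]]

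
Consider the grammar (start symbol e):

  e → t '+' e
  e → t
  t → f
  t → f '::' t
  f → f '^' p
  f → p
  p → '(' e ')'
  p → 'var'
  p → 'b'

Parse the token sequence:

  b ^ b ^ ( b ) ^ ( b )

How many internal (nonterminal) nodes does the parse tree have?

18

[e [t [f [f [f [f [p b]] ^ [p b]] ^ [p ( [e [t [f [p b]]]] )]] ^ [p ( [e [t [f [p b]]]] )]]]]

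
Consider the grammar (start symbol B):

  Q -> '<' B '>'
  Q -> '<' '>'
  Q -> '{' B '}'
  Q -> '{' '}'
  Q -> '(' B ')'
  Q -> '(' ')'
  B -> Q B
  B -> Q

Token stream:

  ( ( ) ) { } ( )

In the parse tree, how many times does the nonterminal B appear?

4

[B [Q ( [B [Q ( )]] )] [B [Q { }] [B [Q ( )]]]]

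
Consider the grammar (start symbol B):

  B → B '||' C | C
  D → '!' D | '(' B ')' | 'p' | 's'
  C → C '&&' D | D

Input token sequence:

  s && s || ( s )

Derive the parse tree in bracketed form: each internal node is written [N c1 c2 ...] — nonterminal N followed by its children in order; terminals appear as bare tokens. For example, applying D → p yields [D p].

[B [B [C [C [D s]] && [D s]]] || [C [D ( [B [C [D s]]] )]]]

B
B || C
C || C
C && D || C
D && D || C
s && D || C
s && s || C
s && s || D
s && s || ( B )
s && s || ( C )
s && s || ( D )
s && s || ( s )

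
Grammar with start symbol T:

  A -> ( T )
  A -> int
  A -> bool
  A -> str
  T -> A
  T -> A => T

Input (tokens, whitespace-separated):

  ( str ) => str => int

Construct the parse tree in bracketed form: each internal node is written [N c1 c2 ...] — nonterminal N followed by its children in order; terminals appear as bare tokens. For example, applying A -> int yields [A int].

T
A => T
( T ) => T
( A ) => T
( str ) => T
( str ) => A => T
( str ) => str => T
( str ) => str => A
( str ) => str => int

[T [A ( [T [A str]] )] => [T [A str] => [T [A int]]]]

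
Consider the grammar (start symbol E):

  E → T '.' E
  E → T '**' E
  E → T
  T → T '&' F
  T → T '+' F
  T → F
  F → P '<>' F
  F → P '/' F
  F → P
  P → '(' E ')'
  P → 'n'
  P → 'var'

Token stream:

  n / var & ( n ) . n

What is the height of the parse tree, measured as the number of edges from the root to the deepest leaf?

8

[E [T [T [F [P n] / [F [P var]]]] & [F [P ( [E [T [F [P n]]]] )]]] . [E [T [F [P n]]]]]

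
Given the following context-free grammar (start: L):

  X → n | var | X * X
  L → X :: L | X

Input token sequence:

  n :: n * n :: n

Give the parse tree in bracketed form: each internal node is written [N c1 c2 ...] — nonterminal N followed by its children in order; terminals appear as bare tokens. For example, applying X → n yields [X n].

[L [X n] :: [L [X [X n] * [X n]] :: [L [X n]]]]

L
X :: L
n :: L
n :: X :: L
n :: X * X :: L
n :: n * X :: L
n :: n * n :: L
n :: n * n :: X
n :: n * n :: n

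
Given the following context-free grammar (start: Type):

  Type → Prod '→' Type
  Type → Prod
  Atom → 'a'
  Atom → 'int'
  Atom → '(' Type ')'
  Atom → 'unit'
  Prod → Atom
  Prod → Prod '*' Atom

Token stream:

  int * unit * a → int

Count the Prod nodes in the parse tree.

[Type [Prod [Prod [Prod [Atom int]] * [Atom unit]] * [Atom a]] → [Type [Prod [Atom int]]]]

4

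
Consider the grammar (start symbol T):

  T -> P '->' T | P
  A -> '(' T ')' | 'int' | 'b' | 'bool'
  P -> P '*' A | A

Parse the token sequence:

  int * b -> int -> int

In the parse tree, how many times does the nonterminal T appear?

[T [P [P [A int]] * [A b]] -> [T [P [A int]] -> [T [P [A int]]]]]

3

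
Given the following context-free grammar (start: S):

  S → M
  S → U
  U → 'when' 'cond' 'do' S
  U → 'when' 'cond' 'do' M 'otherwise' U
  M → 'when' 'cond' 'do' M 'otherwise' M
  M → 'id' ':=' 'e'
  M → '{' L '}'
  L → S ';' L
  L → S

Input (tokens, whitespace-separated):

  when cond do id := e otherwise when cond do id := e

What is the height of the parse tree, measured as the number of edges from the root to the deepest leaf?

[S [U when cond do [M id := e] otherwise [U when cond do [S [M id := e]]]]]

5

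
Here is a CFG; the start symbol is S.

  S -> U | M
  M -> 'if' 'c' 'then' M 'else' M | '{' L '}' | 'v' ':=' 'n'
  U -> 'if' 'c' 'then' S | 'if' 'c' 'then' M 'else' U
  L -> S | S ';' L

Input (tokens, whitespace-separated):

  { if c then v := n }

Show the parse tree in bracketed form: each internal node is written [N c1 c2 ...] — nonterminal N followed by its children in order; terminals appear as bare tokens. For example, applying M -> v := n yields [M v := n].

[S [M { [L [S [U if c then [S [M v := n]]]]] }]]

S
M
{ L }
{ S }
{ U }
{ if c then S }
{ if c then M }
{ if c then v := n }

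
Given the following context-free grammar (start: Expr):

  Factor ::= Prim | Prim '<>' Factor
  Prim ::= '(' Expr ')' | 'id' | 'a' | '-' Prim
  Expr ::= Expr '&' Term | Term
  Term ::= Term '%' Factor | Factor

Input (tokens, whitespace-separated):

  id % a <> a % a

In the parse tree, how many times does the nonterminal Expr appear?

[Expr [Term [Term [Term [Factor [Prim id]]] % [Factor [Prim a] <> [Factor [Prim a]]]] % [Factor [Prim a]]]]

1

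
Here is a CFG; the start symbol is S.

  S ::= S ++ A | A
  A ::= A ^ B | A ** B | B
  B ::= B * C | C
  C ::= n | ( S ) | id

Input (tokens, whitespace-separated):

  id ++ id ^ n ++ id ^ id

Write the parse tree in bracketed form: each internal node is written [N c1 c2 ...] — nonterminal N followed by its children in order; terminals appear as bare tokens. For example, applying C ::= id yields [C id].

[S [S [S [A [B [C id]]]] ++ [A [A [B [C id]]] ^ [B [C n]]]] ++ [A [A [B [C id]]] ^ [B [C id]]]]

S
S ++ A
S ++ A ++ A
A ++ A ++ A
B ++ A ++ A
C ++ A ++ A
id ++ A ++ A
id ++ A ^ B ++ A
id ++ B ^ B ++ A
id ++ C ^ B ++ A
id ++ id ^ B ++ A
id ++ id ^ C ++ A
id ++ id ^ n ++ A
id ++ id ^ n ++ A ^ B
id ++ id ^ n ++ B ^ B
id ++ id ^ n ++ C ^ B
id ++ id ^ n ++ id ^ B
id ++ id ^ n ++ id ^ C
id ++ id ^ n ++ id ^ id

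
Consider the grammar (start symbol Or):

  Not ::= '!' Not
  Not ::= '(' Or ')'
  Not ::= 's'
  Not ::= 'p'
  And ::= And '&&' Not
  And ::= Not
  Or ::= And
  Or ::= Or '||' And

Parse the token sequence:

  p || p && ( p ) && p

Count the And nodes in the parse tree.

[Or [Or [And [Not p]]] || [And [And [And [Not p]] && [Not ( [Or [And [Not p]]] )]] && [Not p]]]

5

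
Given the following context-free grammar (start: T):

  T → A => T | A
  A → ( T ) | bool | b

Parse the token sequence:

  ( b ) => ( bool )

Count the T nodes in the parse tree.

4

[T [A ( [T [A b]] )] => [T [A ( [T [A bool]] )]]]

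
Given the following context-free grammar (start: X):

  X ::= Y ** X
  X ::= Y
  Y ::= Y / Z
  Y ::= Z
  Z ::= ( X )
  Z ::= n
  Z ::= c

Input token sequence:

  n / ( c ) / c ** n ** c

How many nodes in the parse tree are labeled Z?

6

[X [Y [Y [Y [Z n]] / [Z ( [X [Y [Z c]]] )]] / [Z c]] ** [X [Y [Z n]] ** [X [Y [Z c]]]]]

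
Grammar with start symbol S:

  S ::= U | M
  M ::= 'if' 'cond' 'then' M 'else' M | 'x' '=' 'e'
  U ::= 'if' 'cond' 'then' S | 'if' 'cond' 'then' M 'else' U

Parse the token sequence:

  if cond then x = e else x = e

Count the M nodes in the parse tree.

[S [M if cond then [M x = e] else [M x = e]]]

3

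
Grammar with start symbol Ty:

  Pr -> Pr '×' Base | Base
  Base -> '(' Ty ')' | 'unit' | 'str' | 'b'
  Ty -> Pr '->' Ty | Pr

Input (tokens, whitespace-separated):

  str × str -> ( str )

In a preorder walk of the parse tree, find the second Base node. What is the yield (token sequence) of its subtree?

[Ty [Pr [Pr [Base str]] × [Base str]] -> [Ty [Pr [Base ( [Ty [Pr [Base str]]] )]]]]

str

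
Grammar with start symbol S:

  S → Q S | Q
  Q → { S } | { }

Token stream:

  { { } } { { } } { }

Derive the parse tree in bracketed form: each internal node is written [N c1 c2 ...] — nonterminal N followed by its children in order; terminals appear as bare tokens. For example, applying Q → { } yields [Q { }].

S
Q S
{ S } S
{ Q } S
{ { } } S
{ { } } Q S
{ { } } { S } S
{ { } } { Q } S
{ { } } { { } } S
{ { } } { { } } Q
{ { } } { { } } { }

[S [Q { [S [Q { }]] }] [S [Q { [S [Q { }]] }] [S [Q { }]]]]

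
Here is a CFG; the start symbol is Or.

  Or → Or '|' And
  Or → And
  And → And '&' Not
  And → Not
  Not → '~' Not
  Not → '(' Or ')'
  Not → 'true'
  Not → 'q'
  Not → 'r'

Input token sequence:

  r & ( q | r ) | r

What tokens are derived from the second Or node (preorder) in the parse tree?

r & ( q | r )

[Or [Or [And [And [Not r]] & [Not ( [Or [Or [And [Not q]]] | [And [Not r]]] )]]] | [And [Not r]]]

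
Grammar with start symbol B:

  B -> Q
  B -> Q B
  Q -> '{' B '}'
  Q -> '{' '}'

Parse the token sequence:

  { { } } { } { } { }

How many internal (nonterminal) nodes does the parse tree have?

[B [Q { [B [Q { }]] }] [B [Q { }] [B [Q { }] [B [Q { }]]]]]

10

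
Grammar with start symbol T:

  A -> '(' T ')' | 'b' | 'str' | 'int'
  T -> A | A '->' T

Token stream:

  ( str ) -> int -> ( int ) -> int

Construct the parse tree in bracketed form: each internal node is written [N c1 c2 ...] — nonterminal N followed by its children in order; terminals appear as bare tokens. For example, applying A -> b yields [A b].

T
A -> T
( T ) -> T
( A ) -> T
( str ) -> T
( str ) -> A -> T
( str ) -> int -> T
( str ) -> int -> A -> T
( str ) -> int -> ( T ) -> T
( str ) -> int -> ( A ) -> T
( str ) -> int -> ( int ) -> T
( str ) -> int -> ( int ) -> A
( str ) -> int -> ( int ) -> int

[T [A ( [T [A str]] )] -> [T [A int] -> [T [A ( [T [A int]] )] -> [T [A int]]]]]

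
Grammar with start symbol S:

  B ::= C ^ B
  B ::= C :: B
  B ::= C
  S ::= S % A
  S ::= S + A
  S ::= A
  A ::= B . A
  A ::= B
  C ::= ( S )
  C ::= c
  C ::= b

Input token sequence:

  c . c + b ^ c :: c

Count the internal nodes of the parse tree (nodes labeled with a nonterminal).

15

[S [S [A [B [C c]] . [A [B [C c]]]]] + [A [B [C b] ^ [B [C c] :: [B [C c]]]]]]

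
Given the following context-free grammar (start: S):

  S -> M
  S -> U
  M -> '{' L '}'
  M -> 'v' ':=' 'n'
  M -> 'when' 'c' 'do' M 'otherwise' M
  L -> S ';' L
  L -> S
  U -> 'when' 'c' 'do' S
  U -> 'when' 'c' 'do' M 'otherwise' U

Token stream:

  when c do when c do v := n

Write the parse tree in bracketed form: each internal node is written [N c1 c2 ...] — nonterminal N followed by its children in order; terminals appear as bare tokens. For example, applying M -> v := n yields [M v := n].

S
U
when c do S
when c do U
when c do when c do S
when c do when c do M
when c do when c do v := n

[S [U when c do [S [U when c do [S [M v := n]]]]]]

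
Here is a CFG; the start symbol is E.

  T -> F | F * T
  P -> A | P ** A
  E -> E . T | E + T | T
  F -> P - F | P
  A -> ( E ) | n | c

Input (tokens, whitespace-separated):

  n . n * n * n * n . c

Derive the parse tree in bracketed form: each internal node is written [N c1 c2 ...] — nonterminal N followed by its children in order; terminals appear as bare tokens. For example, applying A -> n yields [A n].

[E [E [E [T [F [P [A n]]]]] . [T [F [P [A n]]] * [T [F [P [A n]]] * [T [F [P [A n]]] * [T [F [P [A n]]]]]]]] . [T [F [P [A c]]]]]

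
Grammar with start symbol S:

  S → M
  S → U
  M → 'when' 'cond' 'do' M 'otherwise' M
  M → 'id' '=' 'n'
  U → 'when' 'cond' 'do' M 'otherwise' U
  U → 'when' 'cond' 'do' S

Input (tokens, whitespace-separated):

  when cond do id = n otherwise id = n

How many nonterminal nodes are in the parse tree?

[S [M when cond do [M id = n] otherwise [M id = n]]]

4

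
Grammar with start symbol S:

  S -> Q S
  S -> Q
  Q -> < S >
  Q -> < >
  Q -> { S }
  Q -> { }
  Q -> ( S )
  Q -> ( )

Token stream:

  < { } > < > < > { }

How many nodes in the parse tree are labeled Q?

5

[S [Q < [S [Q { }]] >] [S [Q < >] [S [Q < >] [S [Q { }]]]]]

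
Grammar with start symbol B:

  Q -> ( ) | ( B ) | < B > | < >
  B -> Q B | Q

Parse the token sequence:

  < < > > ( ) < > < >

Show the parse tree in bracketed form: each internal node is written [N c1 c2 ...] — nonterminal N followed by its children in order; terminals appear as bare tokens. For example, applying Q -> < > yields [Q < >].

B
Q B
< B > B
< Q > B
< < > > B
< < > > Q B
< < > > ( ) B
< < > > ( ) Q B
< < > > ( ) < > B
< < > > ( ) < > Q
< < > > ( ) < > < >

[B [Q < [B [Q < >]] >] [B [Q ( )] [B [Q < >] [B [Q < >]]]]]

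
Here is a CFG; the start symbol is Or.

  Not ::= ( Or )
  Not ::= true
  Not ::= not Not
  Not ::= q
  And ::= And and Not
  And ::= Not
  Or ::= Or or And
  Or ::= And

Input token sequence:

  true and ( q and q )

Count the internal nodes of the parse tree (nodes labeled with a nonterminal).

[Or [And [And [Not true]] and [Not ( [Or [And [And [Not q]] and [Not q]]] )]]]

10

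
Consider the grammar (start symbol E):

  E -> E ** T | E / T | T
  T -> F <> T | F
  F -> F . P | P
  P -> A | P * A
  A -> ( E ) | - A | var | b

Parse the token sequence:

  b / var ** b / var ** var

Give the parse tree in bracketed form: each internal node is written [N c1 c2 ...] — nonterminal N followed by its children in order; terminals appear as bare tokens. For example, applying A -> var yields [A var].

[E [E [E [E [E [T [F [P [A b]]]]] / [T [F [P [A var]]]]] ** [T [F [P [A b]]]]] / [T [F [P [A var]]]]] ** [T [F [P [A var]]]]]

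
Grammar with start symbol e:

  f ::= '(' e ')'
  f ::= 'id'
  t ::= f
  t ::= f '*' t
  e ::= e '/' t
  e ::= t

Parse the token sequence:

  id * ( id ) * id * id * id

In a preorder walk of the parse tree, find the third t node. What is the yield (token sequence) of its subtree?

[e [t [f id] * [t [f ( [e [t [f id]]] )] * [t [f id] * [t [f id] * [t [f id]]]]]]]

id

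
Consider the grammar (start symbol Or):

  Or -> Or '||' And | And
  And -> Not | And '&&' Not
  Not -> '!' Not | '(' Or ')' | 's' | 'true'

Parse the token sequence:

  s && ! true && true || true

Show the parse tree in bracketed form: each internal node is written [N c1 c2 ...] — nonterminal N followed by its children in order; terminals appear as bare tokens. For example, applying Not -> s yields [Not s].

Or
Or || And
And || And
And && Not || And
And && Not && Not || And
Not && Not && Not || And
s && Not && Not || And
s && ! Not && Not || And
s && ! true && Not || And
s && ! true && true || And
s && ! true && true || Not
s && ! true && true || true

[Or [Or [And [And [And [Not s]] && [Not ! [Not true]]] && [Not true]]] || [And [Not true]]]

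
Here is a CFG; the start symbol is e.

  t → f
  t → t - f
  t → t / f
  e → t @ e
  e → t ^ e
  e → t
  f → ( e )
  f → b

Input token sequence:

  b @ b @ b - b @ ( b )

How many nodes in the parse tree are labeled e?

[e [t [f b]] @ [e [t [f b]] @ [e [t [t [f b]] - [f b]] @ [e [t [f ( [e [t [f b]]] )]]]]]]

5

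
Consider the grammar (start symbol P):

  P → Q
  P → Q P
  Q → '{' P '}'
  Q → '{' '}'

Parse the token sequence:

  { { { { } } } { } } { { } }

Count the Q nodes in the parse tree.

[P [Q { [P [Q { [P [Q { [P [Q { }]] }]] }] [P [Q { }]]] }] [P [Q { [P [Q { }]] }]]]

7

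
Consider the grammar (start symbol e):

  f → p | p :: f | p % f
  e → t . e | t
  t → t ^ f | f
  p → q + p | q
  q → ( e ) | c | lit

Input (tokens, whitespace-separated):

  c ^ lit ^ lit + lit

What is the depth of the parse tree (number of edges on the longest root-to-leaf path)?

7

[e [t [t [t [f [p [q c]]]] ^ [f [p [q lit]]]] ^ [f [p [q lit] + [p [q lit]]]]]]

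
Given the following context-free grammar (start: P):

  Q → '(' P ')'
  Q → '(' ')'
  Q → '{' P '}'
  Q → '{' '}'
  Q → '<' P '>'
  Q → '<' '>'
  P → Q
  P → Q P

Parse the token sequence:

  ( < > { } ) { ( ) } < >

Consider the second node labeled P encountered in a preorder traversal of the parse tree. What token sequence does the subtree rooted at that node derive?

[P [Q ( [P [Q < >] [P [Q { }]]] )] [P [Q { [P [Q ( )]] }] [P [Q < >]]]]

< > { }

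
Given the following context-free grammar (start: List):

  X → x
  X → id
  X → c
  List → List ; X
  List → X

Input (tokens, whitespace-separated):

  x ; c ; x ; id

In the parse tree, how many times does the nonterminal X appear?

4

[List [List [List [List [X x]] ; [X c]] ; [X x]] ; [X id]]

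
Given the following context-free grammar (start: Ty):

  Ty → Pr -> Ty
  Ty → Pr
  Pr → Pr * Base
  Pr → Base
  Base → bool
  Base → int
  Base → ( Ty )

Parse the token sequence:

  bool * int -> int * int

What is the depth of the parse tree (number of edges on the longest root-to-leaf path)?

[Ty [Pr [Pr [Base bool]] * [Base int]] -> [Ty [Pr [Pr [Base int]] * [Base int]]]]

5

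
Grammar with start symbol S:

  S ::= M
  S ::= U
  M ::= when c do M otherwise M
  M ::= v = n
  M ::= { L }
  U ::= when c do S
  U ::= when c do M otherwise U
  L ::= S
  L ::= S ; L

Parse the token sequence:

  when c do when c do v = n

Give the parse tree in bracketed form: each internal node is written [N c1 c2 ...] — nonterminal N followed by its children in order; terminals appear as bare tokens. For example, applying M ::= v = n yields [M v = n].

[S [U when c do [S [U when c do [S [M v = n]]]]]]

S
U
when c do S
when c do U
when c do when c do S
when c do when c do M
when c do when c do v = n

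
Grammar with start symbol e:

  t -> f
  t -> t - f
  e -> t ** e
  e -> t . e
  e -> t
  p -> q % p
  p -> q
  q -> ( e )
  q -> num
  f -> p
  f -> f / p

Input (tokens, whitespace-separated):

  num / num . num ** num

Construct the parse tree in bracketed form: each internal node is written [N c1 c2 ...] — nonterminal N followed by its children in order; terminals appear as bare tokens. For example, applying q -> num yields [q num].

[e [t [f [f [p [q num]]] / [p [q num]]]] . [e [t [f [p [q num]]]] ** [e [t [f [p [q num]]]]]]]

e
t . e
f . e
f / p . e
p / p . e
q / p . e
num / p . e
num / q . e
num / num . e
num / num . t ** e
num / num . f ** e
num / num . p ** e
num / num . q ** e
num / num . num ** e
num / num . num ** t
num / num . num ** f
num / num . num ** p
num / num . num ** q
num / num . num ** num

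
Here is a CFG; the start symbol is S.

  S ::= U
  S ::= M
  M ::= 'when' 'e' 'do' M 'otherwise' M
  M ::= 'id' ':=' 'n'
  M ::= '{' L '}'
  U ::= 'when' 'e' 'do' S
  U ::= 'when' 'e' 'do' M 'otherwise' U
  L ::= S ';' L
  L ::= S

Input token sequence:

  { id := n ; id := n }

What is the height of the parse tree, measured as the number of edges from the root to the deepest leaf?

[S [M { [L [S [M id := n]] ; [L [S [M id := n]]]] }]]

6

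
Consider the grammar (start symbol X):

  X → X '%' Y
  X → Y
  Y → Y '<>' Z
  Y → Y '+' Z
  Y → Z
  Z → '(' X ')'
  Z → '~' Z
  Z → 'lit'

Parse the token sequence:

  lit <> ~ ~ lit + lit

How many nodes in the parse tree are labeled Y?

[X [Y [Y [Y [Z lit]] <> [Z ~ [Z ~ [Z lit]]]] + [Z lit]]]

3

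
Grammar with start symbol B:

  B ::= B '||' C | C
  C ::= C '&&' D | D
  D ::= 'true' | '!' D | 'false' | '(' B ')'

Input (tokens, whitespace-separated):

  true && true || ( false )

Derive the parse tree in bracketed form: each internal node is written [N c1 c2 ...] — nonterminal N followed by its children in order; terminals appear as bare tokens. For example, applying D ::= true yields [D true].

[B [B [C [C [D true]] && [D true]]] || [C [D ( [B [C [D false]]] )]]]

B
B || C
C || C
C && D || C
D && D || C
true && D || C
true && true || C
true && true || D
true && true || ( B )
true && true || ( C )
true && true || ( D )
true && true || ( false )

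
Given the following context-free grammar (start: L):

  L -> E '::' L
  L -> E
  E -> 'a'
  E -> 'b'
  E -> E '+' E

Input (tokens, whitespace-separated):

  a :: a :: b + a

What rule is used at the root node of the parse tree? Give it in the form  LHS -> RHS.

[L [E a] :: [L [E a] :: [L [E [E b] + [E a]]]]]

L -> E '::' L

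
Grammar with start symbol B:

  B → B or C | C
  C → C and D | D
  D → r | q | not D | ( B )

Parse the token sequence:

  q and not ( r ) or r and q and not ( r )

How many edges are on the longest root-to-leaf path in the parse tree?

[B [B [C [C [D q]] and [D not [D ( [B [C [D r]]] )]]]] or [C [C [C [D r]] and [D q]] and [D not [D ( [B [C [D r]]] )]]]]

8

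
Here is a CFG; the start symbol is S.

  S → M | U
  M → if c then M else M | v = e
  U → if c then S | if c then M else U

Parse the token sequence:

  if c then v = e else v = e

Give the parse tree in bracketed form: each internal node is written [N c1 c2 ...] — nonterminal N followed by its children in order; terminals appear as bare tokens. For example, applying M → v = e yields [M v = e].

S
M
if c then M else M
if c then v = e else M
if c then v = e else v = e

[S [M if c then [M v = e] else [M v = e]]]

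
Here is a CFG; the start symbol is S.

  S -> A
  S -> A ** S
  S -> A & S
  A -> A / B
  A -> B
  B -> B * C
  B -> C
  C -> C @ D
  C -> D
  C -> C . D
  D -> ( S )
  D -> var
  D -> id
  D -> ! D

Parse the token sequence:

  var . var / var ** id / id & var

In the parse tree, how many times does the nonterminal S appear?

[S [A [A [B [C [C [D var]] . [D var]]]] / [B [C [D var]]]] ** [S [A [A [B [C [D id]]]] / [B [C [D id]]]] & [S [A [B [C [D var]]]]]]]

3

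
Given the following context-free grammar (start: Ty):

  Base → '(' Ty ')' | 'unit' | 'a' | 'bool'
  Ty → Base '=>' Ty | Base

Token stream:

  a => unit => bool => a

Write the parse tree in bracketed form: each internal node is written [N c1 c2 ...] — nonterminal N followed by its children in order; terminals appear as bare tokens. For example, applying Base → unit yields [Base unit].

[Ty [Base a] => [Ty [Base unit] => [Ty [Base bool] => [Ty [Base a]]]]]

Ty
Base => Ty
a => Ty
a => Base => Ty
a => unit => Ty
a => unit => Base => Ty
a => unit => bool => Ty
a => unit => bool => Base
a => unit => bool => a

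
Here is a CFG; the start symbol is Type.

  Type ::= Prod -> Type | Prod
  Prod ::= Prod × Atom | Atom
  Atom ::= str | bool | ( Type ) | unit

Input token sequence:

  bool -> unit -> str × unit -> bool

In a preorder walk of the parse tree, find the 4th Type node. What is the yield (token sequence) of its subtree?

[Type [Prod [Atom bool]] -> [Type [Prod [Atom unit]] -> [Type [Prod [Prod [Atom str]] × [Atom unit]] -> [Type [Prod [Atom bool]]]]]]

bool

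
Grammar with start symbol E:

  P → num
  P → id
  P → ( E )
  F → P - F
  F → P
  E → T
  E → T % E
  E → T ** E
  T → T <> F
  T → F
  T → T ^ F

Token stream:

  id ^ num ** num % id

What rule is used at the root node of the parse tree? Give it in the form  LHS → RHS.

E → T ** E

[E [T [T [F [P id]]] ^ [F [P num]]] ** [E [T [F [P num]]] % [E [T [F [P id]]]]]]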